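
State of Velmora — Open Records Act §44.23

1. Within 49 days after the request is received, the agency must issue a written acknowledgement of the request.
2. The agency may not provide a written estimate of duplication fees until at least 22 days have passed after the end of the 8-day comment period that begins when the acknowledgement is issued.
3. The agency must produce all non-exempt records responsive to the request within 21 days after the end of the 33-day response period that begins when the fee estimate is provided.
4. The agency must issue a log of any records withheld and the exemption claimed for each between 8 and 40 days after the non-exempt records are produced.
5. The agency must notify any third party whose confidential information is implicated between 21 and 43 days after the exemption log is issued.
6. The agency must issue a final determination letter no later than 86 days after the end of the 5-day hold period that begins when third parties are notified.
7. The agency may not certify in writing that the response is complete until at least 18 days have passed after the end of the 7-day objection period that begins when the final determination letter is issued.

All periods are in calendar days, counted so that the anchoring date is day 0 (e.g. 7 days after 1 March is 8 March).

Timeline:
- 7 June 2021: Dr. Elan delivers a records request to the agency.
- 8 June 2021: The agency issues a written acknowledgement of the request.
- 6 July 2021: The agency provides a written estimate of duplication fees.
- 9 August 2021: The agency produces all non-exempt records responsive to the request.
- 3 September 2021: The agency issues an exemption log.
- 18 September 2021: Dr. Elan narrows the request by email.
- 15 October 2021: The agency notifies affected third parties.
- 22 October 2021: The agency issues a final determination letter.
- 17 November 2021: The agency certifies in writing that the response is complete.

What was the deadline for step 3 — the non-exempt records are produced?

29 August 2021

The fee estimate is provided on 6 July 2021; the 33-day response period therefore ends 8 August 2021, and step 3 runs from that date. 21 days after 8 August 2021 is 29 August 2021.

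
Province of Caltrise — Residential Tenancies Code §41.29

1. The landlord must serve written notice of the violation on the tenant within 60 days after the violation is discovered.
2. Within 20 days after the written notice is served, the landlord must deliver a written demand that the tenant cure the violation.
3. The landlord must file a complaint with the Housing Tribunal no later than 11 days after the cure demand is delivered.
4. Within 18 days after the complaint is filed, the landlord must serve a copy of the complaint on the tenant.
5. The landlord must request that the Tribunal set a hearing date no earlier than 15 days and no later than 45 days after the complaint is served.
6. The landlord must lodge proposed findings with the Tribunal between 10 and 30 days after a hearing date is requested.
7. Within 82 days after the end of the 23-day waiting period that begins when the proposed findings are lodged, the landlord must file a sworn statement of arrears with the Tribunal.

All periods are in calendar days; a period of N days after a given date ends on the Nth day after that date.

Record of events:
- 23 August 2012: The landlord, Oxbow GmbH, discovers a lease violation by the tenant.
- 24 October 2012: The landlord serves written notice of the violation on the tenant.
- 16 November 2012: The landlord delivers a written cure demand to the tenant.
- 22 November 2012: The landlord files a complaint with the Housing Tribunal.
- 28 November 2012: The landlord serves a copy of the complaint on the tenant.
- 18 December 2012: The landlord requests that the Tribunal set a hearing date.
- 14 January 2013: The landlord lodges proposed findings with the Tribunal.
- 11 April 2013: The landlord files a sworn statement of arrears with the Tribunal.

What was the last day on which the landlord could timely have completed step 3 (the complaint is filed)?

27 November 2012

Step 3 runs from 16 November 2012, when the cure demand is delivered. 11 days after 16 November 2012 is 27 November 2012.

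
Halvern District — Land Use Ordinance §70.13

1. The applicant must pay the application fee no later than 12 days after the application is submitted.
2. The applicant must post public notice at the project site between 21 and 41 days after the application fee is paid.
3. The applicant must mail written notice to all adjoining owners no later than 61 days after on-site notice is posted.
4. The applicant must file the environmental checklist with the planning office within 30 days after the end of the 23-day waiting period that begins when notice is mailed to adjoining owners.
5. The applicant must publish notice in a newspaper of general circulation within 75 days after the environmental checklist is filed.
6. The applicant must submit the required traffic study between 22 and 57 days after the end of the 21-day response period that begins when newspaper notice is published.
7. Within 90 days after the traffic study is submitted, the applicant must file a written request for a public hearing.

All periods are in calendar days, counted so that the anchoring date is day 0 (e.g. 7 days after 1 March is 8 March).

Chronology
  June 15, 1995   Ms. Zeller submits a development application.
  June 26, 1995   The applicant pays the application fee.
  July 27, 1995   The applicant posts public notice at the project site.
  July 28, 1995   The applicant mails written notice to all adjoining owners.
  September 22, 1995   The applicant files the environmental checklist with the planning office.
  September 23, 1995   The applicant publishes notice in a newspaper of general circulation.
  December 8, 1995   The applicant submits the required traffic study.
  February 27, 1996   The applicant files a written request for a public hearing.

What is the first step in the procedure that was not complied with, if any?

Step 1 — counting 12 days from June 15, 1995 (when the application is submitted) gives a deadline of June 27, 1995; June 26, 1995 is within that limit.
Step 2 — 21 and 41 days from June 26, 1995 (when the application fee is paid) are July 17, 1995 and August 6, 1995 respectively; done July 27, 1995 — within the window.
Step 3 — counting 61 days from July 27, 1995 (when on-site notice is posted) gives a deadline of September 26, 1995; July 28, 1995 is within that limit.
Step 4 — counting 30 days from August 20, 1995 (end of the 23-day waiting period, which began when notice is mailed to adjoining owners on July 28, 1995) gives a deadline of September 19, 1995; September 22, 1995 misses that deadline by 3 days.
The analysis stops there.

Step 4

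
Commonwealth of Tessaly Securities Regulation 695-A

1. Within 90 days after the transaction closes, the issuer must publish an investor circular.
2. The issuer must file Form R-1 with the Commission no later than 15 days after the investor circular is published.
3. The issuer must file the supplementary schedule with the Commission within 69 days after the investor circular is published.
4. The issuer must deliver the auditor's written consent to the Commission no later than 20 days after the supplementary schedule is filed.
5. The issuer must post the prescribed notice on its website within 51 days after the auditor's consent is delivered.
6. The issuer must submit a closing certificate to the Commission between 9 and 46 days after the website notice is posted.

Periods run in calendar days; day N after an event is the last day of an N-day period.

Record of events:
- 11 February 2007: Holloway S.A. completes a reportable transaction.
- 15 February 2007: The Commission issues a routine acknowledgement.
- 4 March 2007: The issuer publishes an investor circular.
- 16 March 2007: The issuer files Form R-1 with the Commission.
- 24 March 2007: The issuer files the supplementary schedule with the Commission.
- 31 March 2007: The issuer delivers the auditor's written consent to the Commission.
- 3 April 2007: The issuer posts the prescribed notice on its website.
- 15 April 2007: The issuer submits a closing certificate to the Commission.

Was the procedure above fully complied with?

Step 1: 90 days after 11 February 2007 (when the transaction closes) is 12 May 2007; completed 4 March 2007, before the deadline.
Step 2: 15 days after 4 March 2007 (when the investor circular is published) is 19 March 2007; 16 March 2007 is within that limit.
Step 3: 69 days after 4 March 2007 (when the investor circular is published) is 12 May 2007; completed 24 March 2007, before the deadline.
Step 4: 20 days after 24 March 2007 (when the supplementary schedule is filed) is 13 April 2007; done 31 March 2007 — timely.
Step 5: 51 days after 31 March 2007 (when the auditor's consent is delivered) is 21 May 2007; completed 3 April 2007, before the deadline.
Step 6: the window is 9–46 days after 3 April 2007 (when the website notice is posted), so 12 April 2007 through 19 May 2007; 15 April 2007 falls inside that range.

Yes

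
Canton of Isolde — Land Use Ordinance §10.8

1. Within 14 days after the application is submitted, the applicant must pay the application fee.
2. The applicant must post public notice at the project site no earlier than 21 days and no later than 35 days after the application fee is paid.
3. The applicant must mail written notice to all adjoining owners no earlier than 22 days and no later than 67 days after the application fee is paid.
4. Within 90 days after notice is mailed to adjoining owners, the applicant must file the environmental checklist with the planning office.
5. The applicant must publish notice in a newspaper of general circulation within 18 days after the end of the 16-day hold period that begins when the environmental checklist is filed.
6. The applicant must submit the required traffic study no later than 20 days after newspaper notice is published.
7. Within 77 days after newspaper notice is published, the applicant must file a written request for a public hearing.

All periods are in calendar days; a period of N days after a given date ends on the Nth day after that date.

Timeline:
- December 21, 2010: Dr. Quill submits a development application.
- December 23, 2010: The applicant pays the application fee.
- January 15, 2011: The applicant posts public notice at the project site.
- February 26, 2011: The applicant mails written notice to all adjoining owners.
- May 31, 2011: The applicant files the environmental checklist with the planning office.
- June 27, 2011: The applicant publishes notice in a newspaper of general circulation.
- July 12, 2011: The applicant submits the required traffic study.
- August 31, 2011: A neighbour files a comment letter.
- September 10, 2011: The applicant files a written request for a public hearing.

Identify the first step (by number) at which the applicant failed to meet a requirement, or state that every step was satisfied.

Step 4

Step 1: 14 days after December 21, 2010 (when the application is submitted) is January 4, 2011; December 23, 2010 is within that limit.
Step 2: the window is 21–35 days after December 23, 2010 (when the application fee is paid), so January 13, 2011 through January 27, 2011; done January 15, 2011, which is between those dates.
Step 3: the window is 22–67 days after December 23, 2010 (when the application fee is paid), so January 14, 2011 through February 28, 2011; done February 26, 2011, which is between those dates.
Step 4: 90 days after February 26, 2011 (when notice is mailed to adjoining owners) is May 27, 2011; done May 31, 2011 — 4 days late.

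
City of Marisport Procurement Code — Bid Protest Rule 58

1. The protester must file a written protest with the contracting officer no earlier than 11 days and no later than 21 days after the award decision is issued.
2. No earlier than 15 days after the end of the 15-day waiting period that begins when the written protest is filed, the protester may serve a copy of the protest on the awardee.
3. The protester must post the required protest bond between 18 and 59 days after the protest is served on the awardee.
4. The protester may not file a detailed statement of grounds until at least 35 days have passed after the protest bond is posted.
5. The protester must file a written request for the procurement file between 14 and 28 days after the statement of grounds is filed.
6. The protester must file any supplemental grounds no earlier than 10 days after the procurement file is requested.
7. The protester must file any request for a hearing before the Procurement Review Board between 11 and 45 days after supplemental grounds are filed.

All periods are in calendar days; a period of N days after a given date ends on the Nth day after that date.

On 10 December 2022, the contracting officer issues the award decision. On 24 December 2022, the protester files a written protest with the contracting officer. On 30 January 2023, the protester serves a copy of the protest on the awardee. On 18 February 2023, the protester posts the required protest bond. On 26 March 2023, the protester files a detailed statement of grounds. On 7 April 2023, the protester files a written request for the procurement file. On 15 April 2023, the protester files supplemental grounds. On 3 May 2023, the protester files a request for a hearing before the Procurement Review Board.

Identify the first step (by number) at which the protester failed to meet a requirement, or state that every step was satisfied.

(1) the permitted window runs from 10 December 2022 + 11 = 21 December 2022 to 10 December 2022 + 21 = 31 December 2022; done 24 December 2022, which is between those dates.
(2) permitted from 8 January 2023 + 15 days = 23 January 2023 onward; done 30 January 2023 — permitted.
(3) the permitted window runs from 30 January 2023 + 18 = 17 February 2023 to 30 January 2023 + 59 = 30 March 2023; done 18 February 2023 — within the window.
(4) permitted from 18 February 2023 + 35 days = 25 March 2023 onward; 26 March 2023 is on or after that date.
(5) the permitted window runs from 26 March 2023 + 14 = 9 April 2023 to 26 March 2023 + 28 = 23 April 2023; done 7 April 2023 — 2 days before the window opened.

Step 5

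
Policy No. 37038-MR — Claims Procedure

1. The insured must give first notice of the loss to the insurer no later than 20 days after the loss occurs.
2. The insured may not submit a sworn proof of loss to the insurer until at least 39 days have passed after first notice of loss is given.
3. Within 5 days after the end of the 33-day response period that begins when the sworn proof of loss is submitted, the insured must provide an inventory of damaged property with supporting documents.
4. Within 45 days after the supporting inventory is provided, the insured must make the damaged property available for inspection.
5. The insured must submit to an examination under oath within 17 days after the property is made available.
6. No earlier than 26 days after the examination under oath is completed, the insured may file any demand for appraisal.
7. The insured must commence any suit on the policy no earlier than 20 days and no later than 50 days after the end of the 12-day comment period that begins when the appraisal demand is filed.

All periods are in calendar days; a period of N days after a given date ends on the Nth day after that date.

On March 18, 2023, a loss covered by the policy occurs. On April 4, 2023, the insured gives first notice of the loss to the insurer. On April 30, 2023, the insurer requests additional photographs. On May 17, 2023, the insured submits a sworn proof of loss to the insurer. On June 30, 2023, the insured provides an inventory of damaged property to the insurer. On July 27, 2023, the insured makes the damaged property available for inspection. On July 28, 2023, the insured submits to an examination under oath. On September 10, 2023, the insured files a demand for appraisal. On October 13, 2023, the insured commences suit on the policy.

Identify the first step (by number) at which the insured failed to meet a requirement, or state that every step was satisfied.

Step 1 — counting 20 days from March 18, 2023 (when the loss occurs) gives a deadline of April 7, 2023; completed April 4, 2023, before the deadline.
Step 2 — must wait 39 days from April 4, 2023 (when first notice of loss is given), so not before May 13, 2023; done May 17, 2023 — permitted.
Step 3 — counting 5 days from June 19, 2023 (end of the 33-day response period, which began when the sworn proof of loss is submitted on May 17, 2023) gives a deadline of June 24, 2023; June 30, 2023 misses that deadline by 6 days.
The analysis stops there.

Step 3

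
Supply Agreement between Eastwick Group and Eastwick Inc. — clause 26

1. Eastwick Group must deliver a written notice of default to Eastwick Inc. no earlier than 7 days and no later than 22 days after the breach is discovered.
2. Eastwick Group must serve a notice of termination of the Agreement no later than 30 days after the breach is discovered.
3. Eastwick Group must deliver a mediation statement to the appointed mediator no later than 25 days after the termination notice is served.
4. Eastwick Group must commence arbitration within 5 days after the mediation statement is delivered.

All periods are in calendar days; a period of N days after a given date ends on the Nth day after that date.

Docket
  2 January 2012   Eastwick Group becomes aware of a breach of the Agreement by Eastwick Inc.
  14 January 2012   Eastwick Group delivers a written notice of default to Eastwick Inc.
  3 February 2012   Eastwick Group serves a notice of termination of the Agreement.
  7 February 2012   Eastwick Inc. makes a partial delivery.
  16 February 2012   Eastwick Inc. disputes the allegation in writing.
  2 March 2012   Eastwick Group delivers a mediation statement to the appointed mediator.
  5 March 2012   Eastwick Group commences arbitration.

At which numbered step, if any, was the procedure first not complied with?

(1) the permitted window runs from 2 January 2012 + 7 = 9 January 2012 to 2 January 2012 + 22 = 24 January 2012; done 14 January 2012 — within the window.
(2) due by 2 January 2012 + 30 days = 1 February 2012; 3 February 2012 misses that deadline by 2 days.
Later steps need not be reached.

Step 2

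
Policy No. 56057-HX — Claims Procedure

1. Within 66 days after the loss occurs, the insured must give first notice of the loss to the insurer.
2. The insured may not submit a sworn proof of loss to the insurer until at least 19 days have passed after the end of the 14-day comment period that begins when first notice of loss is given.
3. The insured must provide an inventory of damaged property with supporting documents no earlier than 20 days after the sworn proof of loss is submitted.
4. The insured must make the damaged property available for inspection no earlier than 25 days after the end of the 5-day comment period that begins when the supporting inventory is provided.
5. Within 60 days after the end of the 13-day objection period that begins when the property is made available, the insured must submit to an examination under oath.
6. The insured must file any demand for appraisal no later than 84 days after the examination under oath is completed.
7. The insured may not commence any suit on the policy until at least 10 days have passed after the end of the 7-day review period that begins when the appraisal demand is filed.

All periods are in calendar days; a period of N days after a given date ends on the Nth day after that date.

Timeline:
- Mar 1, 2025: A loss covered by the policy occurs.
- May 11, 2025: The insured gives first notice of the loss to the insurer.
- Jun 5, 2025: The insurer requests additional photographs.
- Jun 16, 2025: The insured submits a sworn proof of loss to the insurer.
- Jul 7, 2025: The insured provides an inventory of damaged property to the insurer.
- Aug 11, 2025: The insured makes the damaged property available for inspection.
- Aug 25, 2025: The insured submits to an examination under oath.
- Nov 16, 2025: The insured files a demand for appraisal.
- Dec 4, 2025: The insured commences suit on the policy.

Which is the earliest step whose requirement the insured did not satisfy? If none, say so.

Step 1: 66 days after Mar 1, 2025 (when the loss occurs) is May 6, 2025; not done until May 11, 2025, 5 days after the deadline.
No need to go further; step 1 was not satisfied.

Step 1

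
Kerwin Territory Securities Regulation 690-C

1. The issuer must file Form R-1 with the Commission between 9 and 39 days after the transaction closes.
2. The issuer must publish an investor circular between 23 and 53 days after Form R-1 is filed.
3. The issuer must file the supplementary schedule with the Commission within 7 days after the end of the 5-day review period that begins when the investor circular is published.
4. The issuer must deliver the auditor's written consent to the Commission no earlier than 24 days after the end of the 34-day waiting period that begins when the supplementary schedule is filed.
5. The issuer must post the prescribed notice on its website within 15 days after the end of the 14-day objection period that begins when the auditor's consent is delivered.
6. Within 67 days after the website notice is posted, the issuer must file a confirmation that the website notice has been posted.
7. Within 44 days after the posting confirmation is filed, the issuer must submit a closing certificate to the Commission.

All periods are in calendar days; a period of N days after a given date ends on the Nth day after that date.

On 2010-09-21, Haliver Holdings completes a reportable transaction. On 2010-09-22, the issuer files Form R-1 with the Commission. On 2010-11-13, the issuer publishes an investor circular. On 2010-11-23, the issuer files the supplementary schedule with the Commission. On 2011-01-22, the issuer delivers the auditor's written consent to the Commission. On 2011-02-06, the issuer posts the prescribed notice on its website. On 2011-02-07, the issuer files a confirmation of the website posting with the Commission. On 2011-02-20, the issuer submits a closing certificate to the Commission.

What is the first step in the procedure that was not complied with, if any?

Step 1

(1) the permitted window runs from 2010-09-21 + 9 = 2010-09-30 to 2010-09-21 + 39 = 2010-10-30; 2010-09-22 is 8 days too early.
Later steps need not be reached.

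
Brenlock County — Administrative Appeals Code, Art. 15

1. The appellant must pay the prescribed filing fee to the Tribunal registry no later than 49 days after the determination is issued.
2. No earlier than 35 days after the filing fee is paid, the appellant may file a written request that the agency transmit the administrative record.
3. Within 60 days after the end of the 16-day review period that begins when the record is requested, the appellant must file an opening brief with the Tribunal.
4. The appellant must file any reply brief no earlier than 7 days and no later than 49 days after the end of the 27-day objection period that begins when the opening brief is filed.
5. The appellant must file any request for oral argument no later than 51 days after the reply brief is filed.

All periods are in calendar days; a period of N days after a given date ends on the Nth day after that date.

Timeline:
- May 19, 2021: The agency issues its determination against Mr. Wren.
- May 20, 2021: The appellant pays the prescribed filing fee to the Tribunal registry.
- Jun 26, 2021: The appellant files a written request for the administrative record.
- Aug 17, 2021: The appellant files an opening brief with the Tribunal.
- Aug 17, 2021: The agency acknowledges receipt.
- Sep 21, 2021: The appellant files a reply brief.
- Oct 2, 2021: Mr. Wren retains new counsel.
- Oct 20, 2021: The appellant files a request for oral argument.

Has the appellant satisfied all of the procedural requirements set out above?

Step 1: 49 days after May 19, 2021 (when the determination is issued) is Jul 7, 2021; done May 20, 2021 — timely.
Step 2: the earliest permitted date is 35 days after May 20, 2021 (when the filing fee is paid), i.e. Jun 24, 2021; Jun 26, 2021 is on or after that date.
Step 3: 60 days after Jul 12, 2021 (end of the 16-day review period, which began when the record is requested on Jun 26, 2021) is Sep 10, 2021; done Aug 17, 2021 — timely.
Step 4: the window is 7–49 days after Sep 13, 2021 (end of the 27-day objection period, which began when the opening brief is filed on Aug 17, 2021), so Sep 20, 2021 through Nov 1, 2021; done Sep 21, 2021, which is between those dates.
Step 5: 51 days after Sep 21, 2021 (when the reply brief is filed) is Nov 11, 2021; done Oct 20, 2021 — timely.

Yes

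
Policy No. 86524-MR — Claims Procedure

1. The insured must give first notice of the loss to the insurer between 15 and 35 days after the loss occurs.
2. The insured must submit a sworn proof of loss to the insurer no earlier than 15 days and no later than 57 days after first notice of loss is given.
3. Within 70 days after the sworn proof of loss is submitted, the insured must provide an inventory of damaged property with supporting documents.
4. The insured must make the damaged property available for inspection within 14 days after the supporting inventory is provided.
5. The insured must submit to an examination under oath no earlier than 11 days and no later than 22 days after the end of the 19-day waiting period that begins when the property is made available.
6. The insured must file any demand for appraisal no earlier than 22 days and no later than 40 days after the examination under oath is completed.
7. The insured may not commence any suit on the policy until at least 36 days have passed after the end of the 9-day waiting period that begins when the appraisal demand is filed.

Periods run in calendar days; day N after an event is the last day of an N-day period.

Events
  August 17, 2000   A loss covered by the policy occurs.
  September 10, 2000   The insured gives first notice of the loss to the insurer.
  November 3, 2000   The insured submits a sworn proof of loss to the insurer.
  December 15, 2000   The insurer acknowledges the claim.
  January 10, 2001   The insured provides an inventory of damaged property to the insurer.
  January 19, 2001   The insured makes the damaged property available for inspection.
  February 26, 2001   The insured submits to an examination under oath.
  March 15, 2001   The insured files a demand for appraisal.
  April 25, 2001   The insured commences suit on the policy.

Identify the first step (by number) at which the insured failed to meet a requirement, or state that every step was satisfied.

Step 1 — 15 and 35 days from August 17, 2000 (when the loss occurs) are September 1, 2000 and September 21, 2000 respectively; September 10, 2000 falls inside that range.
Step 2 — 15 and 57 days from September 10, 2000 (when first notice of loss is given) are September 25, 2000 and November 6, 2000 respectively; done November 3, 2000, which is between those dates.
Step 3 — counting 70 days from November 3, 2000 (when the sworn proof of loss is submitted) gives a deadline of January 12, 2001; January 10, 2001 is within that limit.
Step 4 — counting 14 days from January 10, 2001 (when the supporting inventory is provided) gives a deadline of January 24, 2001; done January 19, 2001 — timely.
Step 5 — 11 and 22 days from February 7, 2001 (end of the 19-day waiting period, which began when the property is made available on January 19, 2001) are February 18, 2001 and March 1, 2001 respectively; done February 26, 2001 — within the window.
Step 6 — 22 and 40 days from February 26, 2001 (when the examination under oath is completed) are March 20, 2001 and April 7, 2001 respectively; done March 15, 2001 — 5 days before the window opened.
That is the first point of non-compliance.

Step 6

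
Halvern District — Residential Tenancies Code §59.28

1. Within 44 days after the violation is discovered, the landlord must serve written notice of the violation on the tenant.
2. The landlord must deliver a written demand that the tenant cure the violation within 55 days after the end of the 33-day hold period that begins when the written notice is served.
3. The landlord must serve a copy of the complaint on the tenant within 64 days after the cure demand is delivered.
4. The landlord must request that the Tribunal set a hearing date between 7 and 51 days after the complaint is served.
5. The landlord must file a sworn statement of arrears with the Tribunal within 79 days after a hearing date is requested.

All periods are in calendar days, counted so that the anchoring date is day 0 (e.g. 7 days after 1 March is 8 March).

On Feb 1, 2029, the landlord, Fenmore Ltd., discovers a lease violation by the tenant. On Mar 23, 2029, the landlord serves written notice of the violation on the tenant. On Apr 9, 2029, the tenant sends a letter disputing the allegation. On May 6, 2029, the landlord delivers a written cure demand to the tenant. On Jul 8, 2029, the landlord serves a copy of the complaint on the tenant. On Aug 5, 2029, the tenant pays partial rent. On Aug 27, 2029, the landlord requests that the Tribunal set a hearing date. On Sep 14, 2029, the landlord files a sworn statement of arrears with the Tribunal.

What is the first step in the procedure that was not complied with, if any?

Step 1

(1) due by Feb 1, 2029 + 44 days = Mar 17, 2029; Mar 23, 2029 misses that deadline by 6 days.
No need to go further; step 1 was not satisfied.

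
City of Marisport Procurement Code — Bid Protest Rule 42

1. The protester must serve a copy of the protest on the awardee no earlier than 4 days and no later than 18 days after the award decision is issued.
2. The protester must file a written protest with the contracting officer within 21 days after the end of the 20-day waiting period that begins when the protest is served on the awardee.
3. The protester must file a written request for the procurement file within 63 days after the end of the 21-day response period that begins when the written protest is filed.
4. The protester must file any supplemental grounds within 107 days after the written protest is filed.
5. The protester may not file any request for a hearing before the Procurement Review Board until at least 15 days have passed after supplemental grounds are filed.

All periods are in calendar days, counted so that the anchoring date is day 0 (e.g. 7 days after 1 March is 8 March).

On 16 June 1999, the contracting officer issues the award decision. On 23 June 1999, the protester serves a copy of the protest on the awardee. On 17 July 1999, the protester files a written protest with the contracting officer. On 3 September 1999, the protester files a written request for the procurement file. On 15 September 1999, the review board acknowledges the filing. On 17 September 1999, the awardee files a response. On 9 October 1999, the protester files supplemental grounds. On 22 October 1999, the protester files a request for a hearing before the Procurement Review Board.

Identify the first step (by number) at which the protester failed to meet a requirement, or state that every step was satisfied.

Step 5

Step 1: the window is 4–18 days after 16 June 1999 (when the award decision is issued), so 20 June 1999 through 4 July 1999; 23 June 1999 falls inside that range.
Step 2: 21 days after 13 July 1999 (end of the 20-day waiting period, which began when the protest is served on the awardee on 23 June 1999) is 3 August 1999; 17 July 1999 is within that limit.
Step 3: 63 days after 7 August 1999 (end of the 21-day response period, which began when the written protest is filed on 17 July 1999) is 9 October 1999; 3 September 1999 is within that limit.
Step 4: 107 days after 17 July 1999 (when the written protest is filed) is 1 November 1999; 9 October 1999 is within that limit.
Step 5: the earliest permitted date is 15 days after 9 October 1999 (when supplemental grounds are filed), i.e. 24 October 1999; 22 October 1999 is 2 days before the earliest permitted date.
The procedure was therefore not followed at step 5.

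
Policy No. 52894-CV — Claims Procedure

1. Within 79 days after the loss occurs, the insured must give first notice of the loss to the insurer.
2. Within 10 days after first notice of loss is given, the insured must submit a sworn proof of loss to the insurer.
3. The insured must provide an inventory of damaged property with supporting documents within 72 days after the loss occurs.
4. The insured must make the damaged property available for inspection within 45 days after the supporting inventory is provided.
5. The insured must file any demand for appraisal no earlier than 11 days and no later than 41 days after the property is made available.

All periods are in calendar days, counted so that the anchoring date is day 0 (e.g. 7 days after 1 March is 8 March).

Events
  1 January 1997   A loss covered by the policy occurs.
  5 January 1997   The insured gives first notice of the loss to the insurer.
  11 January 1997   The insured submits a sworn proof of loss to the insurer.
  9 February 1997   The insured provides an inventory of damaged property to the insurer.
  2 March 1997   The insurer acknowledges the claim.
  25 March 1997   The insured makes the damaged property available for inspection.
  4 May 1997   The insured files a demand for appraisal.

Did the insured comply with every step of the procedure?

Yes

Step 1: 79 days after 1 January 1997 (when the loss occurs) is 21 March 1997; done 5 January 1997 — timely.
Step 2: 10 days after 5 January 1997 (when first notice of loss is given) is 15 January 1997; 11 January 1997 is within that limit.
Step 3: 72 days after 1 January 1997 (when the loss occurs) is 14 March 1997; done 9 February 1997 — timely.
Step 4: 45 days after 9 February 1997 (when the supporting inventory is provided) is 26 March 1997; completed 25 March 1997, before the deadline.
Step 5: the window is 11–41 days after 25 March 1997 (when the property is made available), so 5 April 1997 through 5 May 1997; done 4 May 1997 — within the window.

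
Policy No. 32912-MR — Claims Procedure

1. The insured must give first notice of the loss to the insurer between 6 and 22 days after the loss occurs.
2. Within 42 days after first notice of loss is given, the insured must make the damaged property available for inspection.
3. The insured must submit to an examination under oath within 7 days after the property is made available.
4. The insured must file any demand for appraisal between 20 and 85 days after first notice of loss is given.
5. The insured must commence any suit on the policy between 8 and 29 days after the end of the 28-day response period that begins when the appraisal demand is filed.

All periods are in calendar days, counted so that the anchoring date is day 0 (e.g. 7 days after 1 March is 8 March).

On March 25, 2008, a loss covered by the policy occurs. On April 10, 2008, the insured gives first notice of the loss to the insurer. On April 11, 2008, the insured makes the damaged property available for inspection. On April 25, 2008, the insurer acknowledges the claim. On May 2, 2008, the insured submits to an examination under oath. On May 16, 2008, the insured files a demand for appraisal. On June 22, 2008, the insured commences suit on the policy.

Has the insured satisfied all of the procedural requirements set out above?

No

Step 1: the window is 6–22 days after March 25, 2008 (when the loss occurs), so March 31, 2008 through April 16, 2008; done April 10, 2008 — within the window.
Step 2: 42 days after April 10, 2008 (when first notice of loss is given) is May 22, 2008; done April 11, 2008 — timely.
Step 3: 7 days after April 11, 2008 (when the property is made available) is April 18, 2008; May 2, 2008 misses that deadline by 14 days.
That is the first point of non-compliance.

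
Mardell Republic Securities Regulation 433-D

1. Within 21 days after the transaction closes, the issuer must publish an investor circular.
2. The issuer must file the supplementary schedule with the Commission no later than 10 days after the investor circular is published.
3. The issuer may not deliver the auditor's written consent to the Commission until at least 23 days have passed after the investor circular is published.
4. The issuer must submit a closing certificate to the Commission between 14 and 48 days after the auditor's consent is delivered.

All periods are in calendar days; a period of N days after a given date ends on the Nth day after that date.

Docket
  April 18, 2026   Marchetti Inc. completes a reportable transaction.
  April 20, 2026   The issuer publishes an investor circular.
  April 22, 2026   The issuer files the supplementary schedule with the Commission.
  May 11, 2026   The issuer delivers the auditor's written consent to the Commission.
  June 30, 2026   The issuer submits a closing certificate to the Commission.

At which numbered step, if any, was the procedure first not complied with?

(1) due by April 18, 2026 + 21 days = May 9, 2026; completed April 20, 2026, before the deadline.
(2) due by April 20, 2026 + 10 days = April 30, 2026; completed April 22, 2026, before the deadline.
(3) permitted from April 20, 2026 + 23 days = May 13, 2026 onward; May 11, 2026 is 2 days before the earliest permitted date.

Step 3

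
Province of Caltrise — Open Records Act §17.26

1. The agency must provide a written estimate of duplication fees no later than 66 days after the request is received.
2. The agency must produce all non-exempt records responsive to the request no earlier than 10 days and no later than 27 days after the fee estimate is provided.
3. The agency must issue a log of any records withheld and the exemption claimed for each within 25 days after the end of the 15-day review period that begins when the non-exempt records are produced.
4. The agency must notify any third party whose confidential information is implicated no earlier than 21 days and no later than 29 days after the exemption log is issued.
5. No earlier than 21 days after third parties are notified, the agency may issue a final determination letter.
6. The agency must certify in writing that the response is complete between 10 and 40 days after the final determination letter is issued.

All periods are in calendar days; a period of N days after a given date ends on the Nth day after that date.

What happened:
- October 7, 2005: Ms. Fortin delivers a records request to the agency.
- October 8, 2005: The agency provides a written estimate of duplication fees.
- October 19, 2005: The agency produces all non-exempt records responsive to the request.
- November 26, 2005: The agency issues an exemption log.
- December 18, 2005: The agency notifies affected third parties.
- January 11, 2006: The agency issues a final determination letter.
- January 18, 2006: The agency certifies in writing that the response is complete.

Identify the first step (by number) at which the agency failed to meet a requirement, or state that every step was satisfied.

Step 1 — counting 66 days from October 7, 2005 (when the request is received) gives a deadline of December 12, 2005; completed October 8, 2005, before the deadline.
Step 2 — 10 and 27 days from October 8, 2005 (when the fee estimate is provided) are October 18, 2005 and November 4, 2005 respectively; done October 19, 2005 — within the window.
Step 3 — counting 25 days from November 3, 2005 (end of the 15-day review period, which began when the non-exempt records are produced on October 19, 2005) gives a deadline of November 28, 2005; completed November 26, 2005, before the deadline.
Step 4 — 21 and 29 days from November 26, 2005 (when the exemption log is issued) are December 17, 2005 and December 25, 2005 respectively; December 18, 2005 falls inside that range.
Step 5 — must wait 21 days from December 18, 2005 (when third parties are notified), so not before January 8, 2006; January 11, 2006 is on or after that date.
Step 6 — 10 and 40 days from January 11, 2006 (when the final determination letter is issued) are January 21, 2006 and February 20, 2006 respectively; done January 18, 2006 — 3 days before the window opened.
No need to go further; step 6 was not satisfied.

Step 6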